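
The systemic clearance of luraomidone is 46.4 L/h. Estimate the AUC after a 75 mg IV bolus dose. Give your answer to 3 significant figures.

AUC_0→∞ = Dose_iv / CL
        = 75 / 46.4 = 1.61638 mg/L·h

AUC = 1.62 mg/L·h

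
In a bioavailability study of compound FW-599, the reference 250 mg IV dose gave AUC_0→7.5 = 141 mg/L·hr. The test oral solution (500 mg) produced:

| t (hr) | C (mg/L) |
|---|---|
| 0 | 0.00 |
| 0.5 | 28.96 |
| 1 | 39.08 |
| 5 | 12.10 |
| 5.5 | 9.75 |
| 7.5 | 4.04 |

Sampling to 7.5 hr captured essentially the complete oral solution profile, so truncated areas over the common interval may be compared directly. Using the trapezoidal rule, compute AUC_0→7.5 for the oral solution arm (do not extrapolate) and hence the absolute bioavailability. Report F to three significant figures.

F = 0.517

Trapezoidal AUC_0→7.5 (oral solution):
  [0→0.5]: (0.00+28.96)/2 × 0.5 = 7.24
  [0.5→1]: (28.96+39.08)/2 × 0.5 = 17.01
  [1→5]: (39.08+12.10)/2 × 4 = 102.36
  [5→5.5]: (12.10+9.75)/2 × 0.5 = 5.4625
  [5.5→7.5]: (9.75+4.04)/2 × 2 = 13.79
  Sum = 145.8625 mg/L·hr
F = (AUC_ev/D_ev)/(AUC_iv/D_iv) = (145.8625/500)/(141/250) = 0.291725/0.564 = 0.5172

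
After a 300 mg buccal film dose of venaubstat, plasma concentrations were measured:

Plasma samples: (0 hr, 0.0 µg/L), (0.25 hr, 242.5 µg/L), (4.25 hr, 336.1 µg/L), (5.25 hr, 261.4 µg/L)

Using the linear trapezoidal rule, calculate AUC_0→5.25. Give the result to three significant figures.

Trapezoidal AUC_0→5.25:
  [0→0.25]: (0.0+242.5)/2 × 0.25 = 30.3125
  [0.25→4.25]: (242.5+336.1)/2 × 4 = 1157.2
  [4.25→5.25]: (336.1+261.4)/2 × 1 = 298.75
  Sum = 1486.2625 µg/L·hr

AUC = 1490 µg/L·hr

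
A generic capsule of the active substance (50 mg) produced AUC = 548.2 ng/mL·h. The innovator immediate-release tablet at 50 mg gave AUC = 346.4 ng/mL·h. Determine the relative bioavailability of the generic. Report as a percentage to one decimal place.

F_rel = 158.3%

F_rel = (AUC_test/D_test) / (AUC_ref/D_ref)
      = (548.2/50) / (346.4/50)
      = 10.964 / 6.928 = 1.5826 = 158.26%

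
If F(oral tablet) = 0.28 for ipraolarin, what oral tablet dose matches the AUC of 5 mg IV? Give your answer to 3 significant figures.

For equal systemic exposure: F × D_ev = D_iv
D_ev = D_iv / F = 5 / 0.28 = 17.8571 mg

D_oral = 17.9 mg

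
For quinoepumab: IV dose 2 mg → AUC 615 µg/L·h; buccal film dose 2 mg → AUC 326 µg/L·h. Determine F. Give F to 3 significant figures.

F = 0.530

F = (AUC_ev / D_ev) / (AUC_iv / D_iv)
  = (326/2) / (615/2)
  = 163 / 307.5 = 0.5301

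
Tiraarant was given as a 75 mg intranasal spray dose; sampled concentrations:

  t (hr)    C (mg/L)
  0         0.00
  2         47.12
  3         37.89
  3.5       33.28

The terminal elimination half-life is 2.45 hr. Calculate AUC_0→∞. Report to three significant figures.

AUC = 225 mg/L·hr

Trapezoidal AUC_0→3.5:
  [0→2]: (0.00+47.12)/2 × 2 = 47.12
  [2→3]: (47.12+37.89)/2 × 1 = 42.505
  [3→3.5]: (37.89+33.28)/2 × 0.5 = 17.7925
  Sum = 107.4175 mg/L·hr
k_e = ln2 / t½ = 0.693147 / 2.45 = 0.2829 hr^-1
Extrapolated tail: C_last / k_e = 33.28 / 0.2829 = 117.639
AUC_0→∞ = 107.4175 + 117.639 = 225.0565 mg/L·hr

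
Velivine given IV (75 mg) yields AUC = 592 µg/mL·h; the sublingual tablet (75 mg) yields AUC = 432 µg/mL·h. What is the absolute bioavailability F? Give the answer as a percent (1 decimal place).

F = 73.0%

F = (AUC_ev / D_ev) / (AUC_iv / D_iv)
  = (432/75) / (592/75)
  = 5.76 / 7.89333 = 0.7297
  = 72.97%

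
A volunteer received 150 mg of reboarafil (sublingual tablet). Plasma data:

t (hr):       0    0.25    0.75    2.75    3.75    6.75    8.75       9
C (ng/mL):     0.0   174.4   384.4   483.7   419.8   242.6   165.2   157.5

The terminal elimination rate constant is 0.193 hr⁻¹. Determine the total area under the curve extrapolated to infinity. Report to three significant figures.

Trapezoidal AUC_0→9:
  [0→0.25]: (0.0+174.4)/2 × 0.25 = 21.8
  [0.25→0.75]: (174.4+384.4)/2 × 0.5 = 139.7
  [0.75→2.75]: (384.4+483.7)/2 × 2 = 868.1
  [2.75→3.75]: (483.7+419.8)/2 × 1 = 451.75
  [3.75→6.75]: (419.8+242.6)/2 × 3 = 993.6
  [6.75→8.75]: (242.6+165.2)/2 × 2 = 407.8
  [8.75→9]: (165.2+157.5)/2 × 0.25 = 40.3375
  Sum = 2923.0875 ng/mL·hr
Extrapolated tail: C_last / k_e = 157.5 / 0.193 = 816.062
AUC_0→∞ = 2923.0875 + 816.062 = 3739.1495 ng/mL·hr

AUC = 3740 ng/mL·hr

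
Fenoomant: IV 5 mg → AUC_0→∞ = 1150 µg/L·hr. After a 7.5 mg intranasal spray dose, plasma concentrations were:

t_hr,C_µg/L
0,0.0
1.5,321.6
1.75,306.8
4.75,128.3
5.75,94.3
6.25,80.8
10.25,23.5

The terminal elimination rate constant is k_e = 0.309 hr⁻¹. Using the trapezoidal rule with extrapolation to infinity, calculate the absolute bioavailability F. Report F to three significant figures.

F = 0.819

Trapezoidal AUC_0→10.25 (intranasal spray):
  [0→1.5]: (0.0+321.6)/2 × 1.5 = 241.2
  [1.5→1.75]: (321.6+306.8)/2 × 0.25 = 78.55
  [1.75→4.75]: (306.8+128.3)/2 × 3 = 652.65
  [4.75→5.75]: (128.3+94.3)/2 × 1 = 111.3
  [5.75→6.25]: (94.3+80.8)/2 × 0.5 = 43.775
  [6.25→10.25]: (80.8+23.5)/2 × 4 = 208.6
  Sum = 1336.075 µg/L·hr
Tail: C_last/k_e = 23.5/0.309 = 76.052
AUC_0→∞ (intranasal spray) = 1336.075 + 76.052 = 1412.127 µg/L·hr
F = (AUC_ev/D_ev)/(AUC_iv/D_iv) = (1412.127/7.5)/(1150/5) = 188.2836/230 = 0.8186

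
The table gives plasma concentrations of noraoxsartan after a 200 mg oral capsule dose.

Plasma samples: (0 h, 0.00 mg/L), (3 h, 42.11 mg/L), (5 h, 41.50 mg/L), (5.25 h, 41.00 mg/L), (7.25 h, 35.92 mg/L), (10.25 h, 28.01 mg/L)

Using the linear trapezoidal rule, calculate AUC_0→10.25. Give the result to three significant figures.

AUC = 330 mg/L·h

Trapezoidal AUC_0→10.25:
  [0→3]: (0.00+42.11)/2 × 3 = 63.165
  [3→5]: (42.11+41.50)/2 × 2 = 83.61
  [5→5.25]: (41.50+41.00)/2 × 0.25 = 10.3125
  [5.25→7.25]: (41.00+35.92)/2 × 2 = 76.92
  [7.25→10.25]: (35.92+28.01)/2 × 3 = 95.895
  Sum = 329.9025 mg/L·h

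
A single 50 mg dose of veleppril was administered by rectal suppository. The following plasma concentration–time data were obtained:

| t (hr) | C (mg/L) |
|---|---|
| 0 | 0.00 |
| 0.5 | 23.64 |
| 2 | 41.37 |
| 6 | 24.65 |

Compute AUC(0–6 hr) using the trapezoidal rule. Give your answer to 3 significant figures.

Trapezoidal AUC_0→6:
  [0→0.5]: (0.00+23.64)/2 × 0.5 = 5.91
  [0.5→2]: (23.64+41.37)/2 × 1.5 = 48.7575
  [2→6]: (41.37+24.65)/2 × 4 = 132.04
  Sum = 186.7075 mg/L·hr

AUC = 187 mg/L·hr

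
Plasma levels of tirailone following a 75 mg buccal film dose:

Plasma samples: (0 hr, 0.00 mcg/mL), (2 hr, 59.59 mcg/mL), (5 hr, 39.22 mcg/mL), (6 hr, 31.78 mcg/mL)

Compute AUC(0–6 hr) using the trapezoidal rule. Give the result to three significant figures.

Trapezoidal AUC_0→6:
  [0→2]: (0.00+59.59)/2 × 2 = 59.59
  [2→5]: (59.59+39.22)/2 × 3 = 148.215
  [5→6]: (39.22+31.78)/2 × 1 = 35.5
  Sum = 243.305 mcg/mL·hr

AUC = 243 mcg/mL·hr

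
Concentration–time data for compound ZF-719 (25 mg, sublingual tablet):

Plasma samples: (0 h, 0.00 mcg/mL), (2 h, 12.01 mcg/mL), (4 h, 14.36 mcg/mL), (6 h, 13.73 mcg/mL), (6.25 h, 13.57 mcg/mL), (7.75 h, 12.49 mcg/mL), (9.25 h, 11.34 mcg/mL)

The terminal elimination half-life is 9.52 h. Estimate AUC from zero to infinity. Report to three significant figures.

Trapezoidal AUC_0→9.25:
  [0→2]: (0.00+12.01)/2 × 2 = 12.01
  [2→4]: (12.01+14.36)/2 × 2 = 26.37
  [4→6]: (14.36+13.73)/2 × 2 = 28.09
  [6→6.25]: (13.73+13.57)/2 × 0.25 = 3.4125
  [6.25→7.75]: (13.57+12.49)/2 × 1.5 = 19.545
  [7.75→9.25]: (12.49+11.34)/2 × 1.5 = 17.8725
  Sum = 107.3 mcg/mL·h
k_e = ln2 / t½ = 0.693147 / 9.52 = 0.0728 h^-1
Extrapolated tail: C_last / k_e = 11.34 / 0.0728 = 155.769
AUC_0→∞ = 107.3 + 155.769 = 263.069 mcg/mL·h

AUC = 263 mcg/mL·h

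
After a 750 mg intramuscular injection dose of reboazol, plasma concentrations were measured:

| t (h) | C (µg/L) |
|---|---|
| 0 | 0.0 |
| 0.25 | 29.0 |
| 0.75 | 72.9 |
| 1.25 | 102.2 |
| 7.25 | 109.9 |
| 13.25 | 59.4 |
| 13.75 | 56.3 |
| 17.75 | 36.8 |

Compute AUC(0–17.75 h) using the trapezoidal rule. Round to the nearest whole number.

AUC = 1432 µg/L·h

Trapezoidal AUC_0→17.75:
  [0→0.25]: (0.0+29.0)/2 × 0.25 = 3.625
  [0.25→0.75]: (29.0+72.9)/2 × 0.5 = 25.475
  [0.75→1.25]: (72.9+102.2)/2 × 0.5 = 43.775
  [1.25→7.25]: (102.2+109.9)/2 × 6 = 636.3
  [7.25→13.25]: (109.9+59.4)/2 × 6 = 507.9
  [13.25→13.75]: (59.4+56.3)/2 × 0.5 = 28.925
  [13.75→17.75]: (56.3+36.8)/2 × 4 = 186.2
  Sum = 1432.2 µg/L·h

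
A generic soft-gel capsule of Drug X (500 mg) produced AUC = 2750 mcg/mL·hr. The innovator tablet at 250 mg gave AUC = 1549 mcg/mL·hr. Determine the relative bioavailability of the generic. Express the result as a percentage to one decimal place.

F_rel = 88.8%

F_rel = (AUC_test/D_test) / (AUC_ref/D_ref)
      = (2750/500) / (1549/250)
      = 5.5 / 6.196 = 0.8877 = 88.77%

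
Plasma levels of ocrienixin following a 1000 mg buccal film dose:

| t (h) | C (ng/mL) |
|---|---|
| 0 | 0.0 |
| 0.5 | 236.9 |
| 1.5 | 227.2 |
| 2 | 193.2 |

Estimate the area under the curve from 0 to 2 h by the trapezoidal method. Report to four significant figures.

Trapezoidal AUC_0→2:
  [0→0.5]: (0.0+236.9)/2 × 0.5 = 59.225
  [0.5→1.5]: (236.9+227.2)/2 × 1 = 232.05
  [1.5→2]: (227.2+193.2)/2 × 0.5 = 105.1
  Sum = 396.375 ng/mL·h

AUC = 396.4 ng/mL·h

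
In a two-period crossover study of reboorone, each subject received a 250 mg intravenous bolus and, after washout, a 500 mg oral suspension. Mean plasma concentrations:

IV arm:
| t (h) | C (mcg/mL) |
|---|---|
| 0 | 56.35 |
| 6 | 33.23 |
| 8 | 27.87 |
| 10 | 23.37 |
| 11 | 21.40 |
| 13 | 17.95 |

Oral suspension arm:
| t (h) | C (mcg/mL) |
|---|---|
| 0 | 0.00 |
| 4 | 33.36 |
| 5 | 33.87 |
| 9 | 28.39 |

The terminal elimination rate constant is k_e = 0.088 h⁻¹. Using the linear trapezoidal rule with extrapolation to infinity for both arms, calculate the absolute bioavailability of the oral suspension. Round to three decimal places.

F = 0.423

Trapezoidal AUC_0→13 (IV):
  [0→6]: (56.35+33.23)/2 × 6 = 268.74
  [6→8]: (33.23+27.87)/2 × 2 = 61.1
  [8→10]: (27.87+23.37)/2 × 2 = 51.24
  [10→11]: (23.37+21.40)/2 × 1 = 22.385
  [11→13]: (21.40+17.95)/2 × 2 = 39.35
  Sum = 442.815 mcg/mL·h
IV tail: 17.95/0.088 = 203.977; AUC_iv,0→∞ = 442.815 + 203.977 = 646.792 mcg/mL·h
Trapezoidal AUC_0→9 (oral suspension):
  [0→4]: (0.00+33.36)/2 × 4 = 66.72
  [4→5]: (33.36+33.87)/2 × 1 = 33.615
  [5→9]: (33.87+28.39)/2 × 4 = 124.52
  Sum = 224.855 mcg/mL·h
oral suspension tail: 28.39/0.088 = 322.614; AUC_ev,0→∞ = 224.855 + 322.614 = 547.469 mcg/mL·h
F = (AUC_ev/D_ev)/(AUC_iv/D_iv) = (547.469/500)/(646.792/250) = 1.094938/2.587168 = 0.4232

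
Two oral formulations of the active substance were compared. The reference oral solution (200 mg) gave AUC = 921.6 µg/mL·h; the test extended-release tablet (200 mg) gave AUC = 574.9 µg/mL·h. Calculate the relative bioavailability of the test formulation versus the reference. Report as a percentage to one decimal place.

F_rel = (AUC_test/D_test) / (AUC_ref/D_ref)
      = (574.9/200) / (921.6/200)
      = 2.8745 / 4.608 = 0.6238 = 62.38%

F_rel = 62.4%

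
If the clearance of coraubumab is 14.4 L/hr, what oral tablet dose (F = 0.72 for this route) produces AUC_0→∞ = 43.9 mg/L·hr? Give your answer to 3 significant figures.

Dose = 878 mg

Dose = CL × AUC_0→∞ / F
     = 14.4 × 43.9 / 0.72 = 878 mg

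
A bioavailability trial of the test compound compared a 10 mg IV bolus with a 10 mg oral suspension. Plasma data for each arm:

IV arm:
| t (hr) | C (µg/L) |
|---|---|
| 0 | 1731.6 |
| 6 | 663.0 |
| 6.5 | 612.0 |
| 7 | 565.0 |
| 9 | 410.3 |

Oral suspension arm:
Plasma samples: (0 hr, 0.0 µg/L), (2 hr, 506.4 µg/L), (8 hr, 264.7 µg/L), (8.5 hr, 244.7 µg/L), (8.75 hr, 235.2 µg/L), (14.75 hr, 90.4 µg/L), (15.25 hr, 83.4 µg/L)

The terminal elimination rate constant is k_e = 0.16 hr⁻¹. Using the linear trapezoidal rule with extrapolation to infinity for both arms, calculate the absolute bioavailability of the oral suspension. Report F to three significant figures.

F = 0.401

Trapezoidal AUC_0→9 (IV):
  [0→6]: (1731.6+663.0)/2 × 6 = 7183.8
  [6→6.5]: (663.0+612.0)/2 × 0.5 = 318.75
  [6.5→7]: (612.0+565.0)/2 × 0.5 = 294.25
  [7→9]: (565.0+410.3)/2 × 2 = 975.3
  Sum = 8772.1 µg/L·hr
IV tail: 410.3/0.16 = 2564.375; AUC_iv,0→∞ = 8772.1 + 2564.375 = 11336.475 µg/L·hr
Trapezoidal AUC_0→15.25 (oral suspension):
  [0→2]: (0.0+506.4)/2 × 2 = 506.4
  [2→8]: (506.4+264.7)/2 × 6 = 2313.3
  [8→8.5]: (264.7+244.7)/2 × 0.5 = 127.35
  [8.5→8.75]: (244.7+235.2)/2 × 0.25 = 59.9875
  [8.75→14.75]: (235.2+90.4)/2 × 6 = 976.8
  [14.75→15.25]: (90.4+83.4)/2 × 0.5 = 43.45
  Sum = 4027.2875 µg/L·hr
oral suspension tail: 83.4/0.16 = 521.250; AUC_ev,0→∞ = 4027.2875 + 521.250 = 4548.5375 µg/L·hr
F = (AUC_ev/D_ev)/(AUC_iv/D_iv) = (4548.5375/10)/(11336.475/10) = 454.85375/1133.6475 = 0.4012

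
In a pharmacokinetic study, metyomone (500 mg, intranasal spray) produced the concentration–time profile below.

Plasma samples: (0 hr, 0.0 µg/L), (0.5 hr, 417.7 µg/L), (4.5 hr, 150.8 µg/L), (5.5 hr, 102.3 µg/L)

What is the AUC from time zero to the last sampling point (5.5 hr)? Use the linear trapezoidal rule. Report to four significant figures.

Trapezoidal AUC_0→5.5:
  [0→0.5]: (0.0+417.7)/2 × 0.5 = 104.425
  [0.5→4.5]: (417.7+150.8)/2 × 4 = 1137.0
  [4.5→5.5]: (150.8+102.3)/2 × 1 = 126.55
  Sum = 1367.975 µg/L·hr

AUC = 1368 µg/L·hr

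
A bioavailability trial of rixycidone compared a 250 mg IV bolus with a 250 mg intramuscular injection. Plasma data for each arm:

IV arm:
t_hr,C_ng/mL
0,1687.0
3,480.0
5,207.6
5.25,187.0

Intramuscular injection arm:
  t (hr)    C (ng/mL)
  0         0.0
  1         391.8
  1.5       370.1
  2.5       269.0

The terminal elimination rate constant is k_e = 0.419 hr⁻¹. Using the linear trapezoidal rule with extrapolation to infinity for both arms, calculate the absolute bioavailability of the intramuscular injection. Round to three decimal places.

Trapezoidal AUC_0→5.25 (IV):
  [0→3]: (1687.0+480.0)/2 × 3 = 3250.5
  [3→5]: (480.0+207.6)/2 × 2 = 687.6
  [5→5.25]: (207.6+187.0)/2 × 0.25 = 49.325
  Sum = 3987.425 ng/mL·hr
IV tail: 187.0/0.419 = 446.301; AUC_iv,0→∞ = 3987.425 + 446.301 = 4433.726 ng/mL·hr
Trapezoidal AUC_0→2.5 (intramuscular injection):
  [0→1]: (0.0+391.8)/2 × 1 = 195.9
  [1→1.5]: (391.8+370.1)/2 × 0.5 = 190.475
  [1.5→2.5]: (370.1+269.0)/2 × 1 = 319.55
  Sum = 705.925 ng/mL·hr
intramuscular injection tail: 269.0/0.419 = 642.005; AUC_ev,0→∞ = 705.925 + 642.005 = 1347.93 ng/mL·hr
F = (AUC_ev/D_ev)/(AUC_iv/D_iv) = (1347.93/250)/(4433.726/250) = 5.39172/17.734904 = 0.3040

F = 0.304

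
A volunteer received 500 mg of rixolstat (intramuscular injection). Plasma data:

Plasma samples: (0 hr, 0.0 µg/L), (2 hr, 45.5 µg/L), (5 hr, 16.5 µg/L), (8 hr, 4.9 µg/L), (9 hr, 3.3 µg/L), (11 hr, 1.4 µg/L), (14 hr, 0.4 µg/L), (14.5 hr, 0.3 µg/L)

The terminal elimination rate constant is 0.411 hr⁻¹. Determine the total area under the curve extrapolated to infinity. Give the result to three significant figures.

AUC = 183 µg/L·hr

Trapezoidal AUC_0→14.5:
  [0→2]: (0.0+45.5)/2 × 2 = 45.5
  [2→5]: (45.5+16.5)/2 × 3 = 93.0
  [5→8]: (16.5+4.9)/2 × 3 = 32.1
  [8→9]: (4.9+3.3)/2 × 1 = 4.1
  [9→11]: (3.3+1.4)/2 × 2 = 4.7
  [11→14]: (1.4+0.4)/2 × 3 = 2.7
  [14→14.5]: (0.4+0.3)/2 × 0.5 = 0.175
  Sum = 182.275 µg/L·hr
Extrapolated tail: C_last / k_e = 0.3 / 0.411 = 0.730
AUC_0→∞ = 182.275 + 0.730 = 183.005 µg/L·hr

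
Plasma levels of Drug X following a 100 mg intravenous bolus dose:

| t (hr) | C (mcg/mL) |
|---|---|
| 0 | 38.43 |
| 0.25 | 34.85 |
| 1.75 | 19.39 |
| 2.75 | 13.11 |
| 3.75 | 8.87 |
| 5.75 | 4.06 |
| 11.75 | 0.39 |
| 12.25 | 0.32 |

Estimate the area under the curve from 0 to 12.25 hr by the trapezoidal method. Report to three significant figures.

Trapezoidal AUC_0→12.25:
  [0→0.25]: (38.43+34.85)/2 × 0.25 = 9.16
  [0.25→1.75]: (34.85+19.39)/2 × 1.5 = 40.68
  [1.75→2.75]: (19.39+13.11)/2 × 1 = 16.25
  [2.75→3.75]: (13.11+8.87)/2 × 1 = 10.99
  [3.75→5.75]: (8.87+4.06)/2 × 2 = 12.93
  [5.75→11.75]: (4.06+0.39)/2 × 6 = 13.35
  [11.75→12.25]: (0.39+0.32)/2 × 0.5 = 0.1775
  Sum = 103.5375 mcg/mL·hr

AUC = 104 mcg/mL·hr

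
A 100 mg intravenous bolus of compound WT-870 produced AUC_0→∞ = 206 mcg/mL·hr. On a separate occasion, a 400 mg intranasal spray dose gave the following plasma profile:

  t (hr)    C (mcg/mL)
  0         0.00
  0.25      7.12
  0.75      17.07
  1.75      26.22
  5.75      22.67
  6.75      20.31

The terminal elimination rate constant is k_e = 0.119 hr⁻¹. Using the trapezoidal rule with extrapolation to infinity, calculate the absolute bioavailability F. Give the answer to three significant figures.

F = 0.387

Trapezoidal AUC_0→6.75 (intranasal spray):
  [0→0.25]: (0.00+7.12)/2 × 0.25 = 0.89
  [0.25→0.75]: (7.12+17.07)/2 × 0.5 = 6.0475
  [0.75→1.75]: (17.07+26.22)/2 × 1 = 21.645
  [1.75→5.75]: (26.22+22.67)/2 × 4 = 97.78
  [5.75→6.75]: (22.67+20.31)/2 × 1 = 21.49
  Sum = 147.8525 mcg/mL·hr
Tail: C_last/k_e = 20.31/0.119 = 170.672
AUC_0→∞ (intranasal spray) = 147.8525 + 170.672 = 318.5245 mcg/mL·hr
F = (AUC_ev/D_ev)/(AUC_iv/D_iv) = (318.5245/400)/(206/100) = 0.79631125/2.06 = 0.3866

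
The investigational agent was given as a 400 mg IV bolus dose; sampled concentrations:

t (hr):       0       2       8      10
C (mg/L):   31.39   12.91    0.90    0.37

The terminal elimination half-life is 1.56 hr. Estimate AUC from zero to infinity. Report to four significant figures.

Trapezoidal AUC_0→10:
  [0→2]: (31.39+12.91)/2 × 2 = 44.3
  [2→8]: (12.91+0.90)/2 × 6 = 41.43
  [8→10]: (0.90+0.37)/2 × 2 = 1.27
  Sum = 87.0 mg/L·hr
k_e = ln2 / t½ = 0.693147 / 1.56 = 0.4443 hr^-1
Extrapolated tail: C_last / k_e = 0.37 / 0.4443 = 0.833
AUC_0→∞ = 87.0 + 0.833 = 87.833 mg/L·hr

AUC = 87.83 mg/L·hr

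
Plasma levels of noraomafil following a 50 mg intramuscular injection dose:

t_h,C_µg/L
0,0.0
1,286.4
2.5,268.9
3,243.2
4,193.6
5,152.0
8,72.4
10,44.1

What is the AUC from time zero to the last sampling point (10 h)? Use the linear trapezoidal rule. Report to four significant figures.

Trapezoidal AUC_0→10:
  [0→1]: (0.0+286.4)/2 × 1 = 143.2
  [1→2.5]: (286.4+268.9)/2 × 1.5 = 416.475
  [2.5→3]: (268.9+243.2)/2 × 0.5 = 128.025
  [3→4]: (243.2+193.6)/2 × 1 = 218.4
  [4→5]: (193.6+152.0)/2 × 1 = 172.8
  [5→8]: (152.0+72.4)/2 × 3 = 336.6
  [8→10]: (72.4+44.1)/2 × 2 = 116.5
  Sum = 1532.0 µg/L·h

AUC = 1532 µg/L·h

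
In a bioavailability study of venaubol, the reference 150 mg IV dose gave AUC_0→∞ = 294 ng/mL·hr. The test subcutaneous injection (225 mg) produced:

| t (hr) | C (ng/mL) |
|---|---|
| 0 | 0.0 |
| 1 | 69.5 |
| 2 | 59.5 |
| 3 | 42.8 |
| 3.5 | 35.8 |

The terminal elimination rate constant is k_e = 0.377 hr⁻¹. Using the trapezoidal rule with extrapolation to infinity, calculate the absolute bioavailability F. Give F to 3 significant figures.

Trapezoidal AUC_0→3.5 (subcutaneous injection):
  [0→1]: (0.0+69.5)/2 × 1 = 34.75
  [1→2]: (69.5+59.5)/2 × 1 = 64.5
  [2→3]: (59.5+42.8)/2 × 1 = 51.15
  [3→3.5]: (42.8+35.8)/2 × 0.5 = 19.65
  Sum = 170.05 ng/mL·hr
Tail: C_last/k_e = 35.8/0.377 = 94.960
AUC_0→∞ (subcutaneous injection) = 170.05 + 94.960 = 265.01 ng/mL·hr
F = (AUC_ev/D_ev)/(AUC_iv/D_iv) = (265.01/225)/(294/150) = 1.17782/1.96 = 0.6009

F = 0.601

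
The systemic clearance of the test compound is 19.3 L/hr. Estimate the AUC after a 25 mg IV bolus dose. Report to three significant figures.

AUC_0→∞ = Dose_iv / CL
        = 25 / 19.3 = 1.29534 mg/L·hr

AUC = 1.30 mg/L·hr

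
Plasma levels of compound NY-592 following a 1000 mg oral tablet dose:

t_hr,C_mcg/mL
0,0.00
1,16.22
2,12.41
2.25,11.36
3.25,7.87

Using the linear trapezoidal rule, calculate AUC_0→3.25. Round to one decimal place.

Trapezoidal AUC_0→3.25:
  [0→1]: (0.00+16.22)/2 × 1 = 8.11
  [1→2]: (16.22+12.41)/2 × 1 = 14.315
  [2→2.25]: (12.41+11.36)/2 × 0.25 = 2.97125
  [2.25→3.25]: (11.36+7.87)/2 × 1 = 9.615
  Sum = 35.01125 mcg/mL·hr

AUC = 35.0 mcg/mL·hr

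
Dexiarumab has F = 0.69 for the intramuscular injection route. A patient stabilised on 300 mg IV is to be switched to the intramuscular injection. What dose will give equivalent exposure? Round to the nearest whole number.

D_intramuscular = 435 mg

For equal systemic exposure: F × D_ev = D_iv
D_ev = D_iv / F = 300 / 0.69 = 434.783 mg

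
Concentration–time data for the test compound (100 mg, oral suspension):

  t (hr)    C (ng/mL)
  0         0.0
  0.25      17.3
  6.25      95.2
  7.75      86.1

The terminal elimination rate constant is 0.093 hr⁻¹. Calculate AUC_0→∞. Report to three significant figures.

AUC = 1400 ng/mL·hr

Trapezoidal AUC_0→7.75:
  [0→0.25]: (0.0+17.3)/2 × 0.25 = 2.1625
  [0.25→6.25]: (17.3+95.2)/2 × 6 = 337.5
  [6.25→7.75]: (95.2+86.1)/2 × 1.5 = 135.975
  Sum = 475.6375 ng/mL·hr
Extrapolated tail: C_last / k_e = 86.1 / 0.093 = 925.806
AUC_0→∞ = 475.6375 + 925.806 = 1401.4435 ng/mL·hr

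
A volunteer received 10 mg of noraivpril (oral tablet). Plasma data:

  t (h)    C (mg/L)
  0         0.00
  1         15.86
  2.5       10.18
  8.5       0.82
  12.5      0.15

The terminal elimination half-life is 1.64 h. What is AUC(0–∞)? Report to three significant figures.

AUC = 62.8 mg/L·h

Trapezoidal AUC_0→12.5:
  [0→1]: (0.00+15.86)/2 × 1 = 7.93
  [1→2.5]: (15.86+10.18)/2 × 1.5 = 19.53
  [2.5→8.5]: (10.18+0.82)/2 × 6 = 33.0
  [8.5→12.5]: (0.82+0.15)/2 × 4 = 1.94
  Sum = 62.4 mg/L·h
k_e = ln2 / t½ = 0.693147 / 1.64 = 0.4227 h^-1
Extrapolated tail: C_last / k_e = 0.15 / 0.4227 = 0.355
AUC_0→∞ = 62.4 + 0.355 = 62.755 mg/L·h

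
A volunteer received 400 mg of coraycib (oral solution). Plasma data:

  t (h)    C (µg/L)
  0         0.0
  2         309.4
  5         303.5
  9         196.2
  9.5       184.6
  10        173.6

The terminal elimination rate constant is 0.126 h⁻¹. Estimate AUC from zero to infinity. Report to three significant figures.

Trapezoidal AUC_0→10:
  [0→2]: (0.0+309.4)/2 × 2 = 309.4
  [2→5]: (309.4+303.5)/2 × 3 = 919.35
  [5→9]: (303.5+196.2)/2 × 4 = 999.4
  [9→9.5]: (196.2+184.6)/2 × 0.5 = 95.2
  [9.5→10]: (184.6+173.6)/2 × 0.5 = 89.55
  Sum = 2412.9 µg/L·h
Extrapolated tail: C_last / k_e = 173.6 / 0.126 = 1377.778
AUC_0→∞ = 2412.9 + 1377.778 = 3790.678 µg/L·h

AUC = 3790 µg/L·h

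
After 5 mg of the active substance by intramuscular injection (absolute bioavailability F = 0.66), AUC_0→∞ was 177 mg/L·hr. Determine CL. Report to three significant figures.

CL = 0.0186 L/hr

CL = F × Dose / AUC_0→∞
   = 0.66 × 5 / 177 = 0.0186441 L/hr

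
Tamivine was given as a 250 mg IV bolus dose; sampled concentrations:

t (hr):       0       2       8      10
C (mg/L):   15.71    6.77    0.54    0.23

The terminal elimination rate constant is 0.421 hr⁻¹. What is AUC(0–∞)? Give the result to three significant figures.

Trapezoidal AUC_0→10:
  [0→2]: (15.71+6.77)/2 × 2 = 22.48
  [2→8]: (6.77+0.54)/2 × 6 = 21.93
  [8→10]: (0.54+0.23)/2 × 2 = 0.77
  Sum = 45.18 mg/L·hr
Extrapolated tail: C_last / k_e = 0.23 / 0.421 = 0.546
AUC_0→∞ = 45.18 + 0.546 = 45.726 mg/L·hr

AUC = 45.7 mg/L·hr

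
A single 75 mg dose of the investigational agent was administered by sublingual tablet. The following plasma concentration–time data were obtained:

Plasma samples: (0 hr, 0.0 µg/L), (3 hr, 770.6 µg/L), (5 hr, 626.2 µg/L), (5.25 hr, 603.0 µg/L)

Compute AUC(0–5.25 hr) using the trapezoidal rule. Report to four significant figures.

AUC = 2706 µg/L·hr

Trapezoidal AUC_0→5.25:
  [0→3]: (0.0+770.6)/2 × 3 = 1155.9
  [3→5]: (770.6+626.2)/2 × 2 = 1396.8
  [5→5.25]: (626.2+603.0)/2 × 0.25 = 153.65
  Sum = 2706.35 µg/L·hr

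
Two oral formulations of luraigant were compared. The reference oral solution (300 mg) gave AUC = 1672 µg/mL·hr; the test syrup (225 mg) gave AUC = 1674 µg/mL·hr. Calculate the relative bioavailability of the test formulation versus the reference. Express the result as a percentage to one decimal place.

F_rel = (AUC_test/D_test) / (AUC_ref/D_ref)
      = (1674/225) / (1672/300)
      = 7.44 / 5.57333 = 1.3349 = 133.49%

F_rel = 133.5%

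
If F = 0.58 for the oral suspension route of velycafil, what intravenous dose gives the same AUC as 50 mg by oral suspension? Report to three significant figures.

Systemic exposure from an extravascular dose = F × D_ev, so the equivalent IV dose is F × D_ev.
D_iv = F × D_ev = 0.58 × 50 = 29 mg

D_iv = 29.0 mg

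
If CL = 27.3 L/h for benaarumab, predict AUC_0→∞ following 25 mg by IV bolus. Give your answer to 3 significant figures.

AUC_0→∞ = Dose_iv / CL
        = 25 / 27.3 = 0.915751 mg/L·h

AUC = 0.916 mg/L·h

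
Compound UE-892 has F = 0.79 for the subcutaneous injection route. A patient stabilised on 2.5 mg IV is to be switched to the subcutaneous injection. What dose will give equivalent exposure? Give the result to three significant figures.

For equal systemic exposure: F × D_ev = D_iv
D_ev = D_iv / F = 2.5 / 0.79 = 3.16456 mg

D_subcutaneous = 3.16 mg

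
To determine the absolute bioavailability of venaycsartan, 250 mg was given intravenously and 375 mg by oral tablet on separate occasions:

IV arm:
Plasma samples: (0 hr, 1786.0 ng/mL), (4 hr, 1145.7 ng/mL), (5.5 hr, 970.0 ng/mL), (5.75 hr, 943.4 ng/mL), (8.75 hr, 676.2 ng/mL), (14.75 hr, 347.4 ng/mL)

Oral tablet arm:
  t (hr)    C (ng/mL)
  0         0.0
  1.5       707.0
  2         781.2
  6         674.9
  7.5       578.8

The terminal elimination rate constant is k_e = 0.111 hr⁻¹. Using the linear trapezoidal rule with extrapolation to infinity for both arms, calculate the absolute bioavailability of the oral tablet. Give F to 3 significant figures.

F = 0.407

Trapezoidal AUC_0→14.75 (IV):
  [0→4]: (1786.0+1145.7)/2 × 4 = 5863.4
  [4→5.5]: (1145.7+970.0)/2 × 1.5 = 1586.775
  [5.5→5.75]: (970.0+943.4)/2 × 0.25 = 239.175
  [5.75→8.75]: (943.4+676.2)/2 × 3 = 2429.4
  [8.75→14.75]: (676.2+347.4)/2 × 6 = 3070.8
  Sum = 13189.55 ng/mL·hr
IV tail: 347.4/0.111 = 3129.730; AUC_iv,0→∞ = 13189.55 + 3129.730 = 16319.28 ng/mL·hr
Trapezoidal AUC_0→7.5 (oral tablet):
  [0→1.5]: (0.0+707.0)/2 × 1.5 = 530.25
  [1.5→2]: (707.0+781.2)/2 × 0.5 = 372.05
  [2→6]: (781.2+674.9)/2 × 4 = 2912.2
  [6→7.5]: (674.9+578.8)/2 × 1.5 = 940.275
  Sum = 4754.775 ng/mL·hr
oral tablet tail: 578.8/0.111 = 5214.414; AUC_ev,0→∞ = 4754.775 + 5214.414 = 9969.189 ng/mL·hr
F = (AUC_ev/D_ev)/(AUC_iv/D_iv) = (9969.189/375)/(16319.28/250) = 26.584504/65.27712 = 0.4073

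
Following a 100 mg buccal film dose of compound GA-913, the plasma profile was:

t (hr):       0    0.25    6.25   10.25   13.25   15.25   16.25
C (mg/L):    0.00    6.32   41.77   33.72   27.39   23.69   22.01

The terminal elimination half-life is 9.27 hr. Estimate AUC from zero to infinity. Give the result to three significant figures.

Trapezoidal AUC_0→16.25:
  [0→0.25]: (0.00+6.32)/2 × 0.25 = 0.79
  [0.25→6.25]: (6.32+41.77)/2 × 6 = 144.27
  [6.25→10.25]: (41.77+33.72)/2 × 4 = 150.98
  [10.25→13.25]: (33.72+27.39)/2 × 3 = 91.665
  [13.25→15.25]: (27.39+23.69)/2 × 2 = 51.08
  [15.25→16.25]: (23.69+22.01)/2 × 1 = 22.85
  Sum = 461.635 mg/L·hr
k_e = ln2 / t½ = 0.693147 / 9.27 = 0.0748 hr^-1
Extrapolated tail: C_last / k_e = 22.01 / 0.0748 = 294.251
AUC_0→∞ = 461.635 + 294.251 = 755.886 mg/L·hr

AUC = 756 mg/L·hr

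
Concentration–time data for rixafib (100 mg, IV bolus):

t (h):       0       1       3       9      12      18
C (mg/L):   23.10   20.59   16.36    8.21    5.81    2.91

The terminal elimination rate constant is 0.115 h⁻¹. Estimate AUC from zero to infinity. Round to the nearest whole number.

AUC = 205 mg/L·h

Trapezoidal AUC_0→18:
  [0→1]: (23.10+20.59)/2 × 1 = 21.845
  [1→3]: (20.59+16.36)/2 × 2 = 36.95
  [3→9]: (16.36+8.21)/2 × 6 = 73.71
  [9→12]: (8.21+5.81)/2 × 3 = 21.03
  [12→18]: (5.81+2.91)/2 × 6 = 26.16
  Sum = 179.695 mg/L·h
Extrapolated tail: C_last / k_e = 2.91 / 0.115 = 25.304
AUC_0→∞ = 179.695 + 25.304 = 204.999 mg/L·h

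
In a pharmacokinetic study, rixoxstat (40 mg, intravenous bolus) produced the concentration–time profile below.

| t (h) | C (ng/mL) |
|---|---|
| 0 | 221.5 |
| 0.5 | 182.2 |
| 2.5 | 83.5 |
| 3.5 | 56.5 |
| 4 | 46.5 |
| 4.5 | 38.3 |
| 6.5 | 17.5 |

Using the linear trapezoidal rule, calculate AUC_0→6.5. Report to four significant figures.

AUC = 539.4 ng/mL·h

Trapezoidal AUC_0→6.5:
  [0→0.5]: (221.5+182.2)/2 × 0.5 = 100.925
  [0.5→2.5]: (182.2+83.5)/2 × 2 = 265.7
  [2.5→3.5]: (83.5+56.5)/2 × 1 = 70.0
  [3.5→4]: (56.5+46.5)/2 × 0.5 = 25.75
  [4→4.5]: (46.5+38.3)/2 × 0.5 = 21.2
  [4.5→6.5]: (38.3+17.5)/2 × 2 = 55.8
  Sum = 539.375 ng/mL·h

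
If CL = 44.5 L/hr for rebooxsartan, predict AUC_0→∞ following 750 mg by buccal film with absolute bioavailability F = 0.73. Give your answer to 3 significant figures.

AUC_0→∞ = F × Dose / CL
        = 0.73 × 750 / 44.5 = 12.3034 mg/L·hr

AUC = 12.3 mg/L·hr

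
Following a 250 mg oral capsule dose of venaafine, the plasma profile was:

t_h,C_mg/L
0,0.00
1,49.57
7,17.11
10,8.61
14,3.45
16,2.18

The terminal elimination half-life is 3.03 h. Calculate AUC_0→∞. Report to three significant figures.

Trapezoidal AUC_0→16:
  [0→1]: (0.00+49.57)/2 × 1 = 24.785
  [1→7]: (49.57+17.11)/2 × 6 = 200.04
  [7→10]: (17.11+8.61)/2 × 3 = 38.58
  [10→14]: (8.61+3.45)/2 × 4 = 24.12
  [14→16]: (3.45+2.18)/2 × 2 = 5.63
  Sum = 293.155 mg/L·h
k_e = ln2 / t½ = 0.693147 / 3.03 = 0.2288 h^-1
Extrapolated tail: C_last / k_e = 2.18 / 0.2288 = 9.528
AUC_0→∞ = 293.155 + 9.528 = 302.683 mg/L·h

AUC = 303 mg/L·h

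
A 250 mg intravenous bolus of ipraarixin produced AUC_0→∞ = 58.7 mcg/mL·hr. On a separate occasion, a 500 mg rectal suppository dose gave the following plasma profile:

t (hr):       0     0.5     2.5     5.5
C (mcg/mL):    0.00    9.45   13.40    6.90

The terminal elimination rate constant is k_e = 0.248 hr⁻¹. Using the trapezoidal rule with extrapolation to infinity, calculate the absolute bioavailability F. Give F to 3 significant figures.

Trapezoidal AUC_0→5.5 (rectal suppository):
  [0→0.5]: (0.00+9.45)/2 × 0.5 = 2.3625
  [0.5→2.5]: (9.45+13.40)/2 × 2 = 22.85
  [2.5→5.5]: (13.40+6.90)/2 × 3 = 30.45
  Sum = 55.6625 mcg/mL·hr
Tail: C_last/k_e = 6.90/0.248 = 27.823
AUC_0→∞ (rectal suppository) = 55.6625 + 27.823 = 83.4855 mcg/mL·hr
F = (AUC_ev/D_ev)/(AUC_iv/D_iv) = (83.4855/500)/(58.7/250) = 0.166971/0.2348 = 0.7111

F = 0.711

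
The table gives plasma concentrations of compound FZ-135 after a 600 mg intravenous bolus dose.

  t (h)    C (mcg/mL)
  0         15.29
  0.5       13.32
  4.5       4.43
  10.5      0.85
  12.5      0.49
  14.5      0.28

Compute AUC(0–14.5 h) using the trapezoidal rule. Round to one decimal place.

AUC = 60.6 mcg/mL·h

Trapezoidal AUC_0→14.5:
  [0→0.5]: (15.29+13.32)/2 × 0.5 = 7.1525
  [0.5→4.5]: (13.32+4.43)/2 × 4 = 35.5
  [4.5→10.5]: (4.43+0.85)/2 × 6 = 15.84
  [10.5→12.5]: (0.85+0.49)/2 × 2 = 1.34
  [12.5→14.5]: (0.49+0.28)/2 × 2 = 0.77
  Sum = 60.6025 mcg/mL·h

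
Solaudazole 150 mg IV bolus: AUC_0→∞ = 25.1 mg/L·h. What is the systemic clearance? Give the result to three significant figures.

CL = Dose_iv / AUC_0→∞
   = 150 / 25.1 = 5.9761 L/h

CL = 5.98 L/h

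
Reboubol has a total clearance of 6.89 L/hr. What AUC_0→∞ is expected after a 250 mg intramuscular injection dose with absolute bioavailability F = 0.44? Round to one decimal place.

AUC = 16.0 mg/L·hr

AUC_0→∞ = F × Dose / CL
        = 0.44 × 250 / 6.89 = 15.9652 mg/L·hr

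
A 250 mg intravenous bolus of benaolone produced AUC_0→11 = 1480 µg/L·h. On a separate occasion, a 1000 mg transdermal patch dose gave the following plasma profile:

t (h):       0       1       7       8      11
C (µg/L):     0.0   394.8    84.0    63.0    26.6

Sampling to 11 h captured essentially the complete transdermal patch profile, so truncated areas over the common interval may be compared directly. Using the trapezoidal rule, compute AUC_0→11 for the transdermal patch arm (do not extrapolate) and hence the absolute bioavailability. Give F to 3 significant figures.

Trapezoidal AUC_0→11 (transdermal patch):
  [0→1]: (0.0+394.8)/2 × 1 = 197.4
  [1→7]: (394.8+84.0)/2 × 6 = 1436.4
  [7→8]: (84.0+63.0)/2 × 1 = 73.5
  [8→11]: (63.0+26.6)/2 × 3 = 134.4
  Sum = 1841.7 µg/L·h
F = (AUC_ev/D_ev)/(AUC_iv/D_iv) = (1841.7/1000)/(1480/250) = 1.8417/5.92 = 0.3111

F = 0.311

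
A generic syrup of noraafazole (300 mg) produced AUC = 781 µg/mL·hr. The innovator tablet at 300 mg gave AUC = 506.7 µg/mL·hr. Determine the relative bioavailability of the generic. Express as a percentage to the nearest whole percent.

F_rel = 154%

F_rel = (AUC_test/D_test) / (AUC_ref/D_ref)
      = (781/300) / (506.7/300)
      = 2.60333 / 1.689 = 1.5413 = 154.13%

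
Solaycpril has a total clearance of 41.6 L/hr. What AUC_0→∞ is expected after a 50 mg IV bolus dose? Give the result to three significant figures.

AUC_0→∞ = Dose_iv / CL
        = 50 / 41.6 = 1.20192 mg/L·hr

AUC = 1.20 mg/L·hr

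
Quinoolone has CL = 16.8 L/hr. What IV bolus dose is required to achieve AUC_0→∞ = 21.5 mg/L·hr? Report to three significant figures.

Dose = 361 mg

Dose_iv = CL × AUC_0→∞
     = 16.8 × 21.5 = 361.2 mg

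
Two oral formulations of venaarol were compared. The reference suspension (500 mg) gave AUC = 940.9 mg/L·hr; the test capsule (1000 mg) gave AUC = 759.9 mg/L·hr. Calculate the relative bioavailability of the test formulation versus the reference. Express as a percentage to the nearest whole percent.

F_rel = 40%

F_rel = (AUC_test/D_test) / (AUC_ref/D_ref)
      = (759.9/1000) / (940.9/500)
      = 0.7599 / 1.8818 = 0.4038 = 40.38%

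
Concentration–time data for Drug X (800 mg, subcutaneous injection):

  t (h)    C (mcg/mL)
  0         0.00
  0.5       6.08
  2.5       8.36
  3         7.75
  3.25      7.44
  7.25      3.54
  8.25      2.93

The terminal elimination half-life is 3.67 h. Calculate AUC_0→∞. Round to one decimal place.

Trapezoidal AUC_0→8.25:
  [0→0.5]: (0.00+6.08)/2 × 0.5 = 1.52
  [0.5→2.5]: (6.08+8.36)/2 × 2 = 14.44
  [2.5→3]: (8.36+7.75)/2 × 0.5 = 4.0275
  [3→3.25]: (7.75+7.44)/2 × 0.25 = 1.89875
  [3.25→7.25]: (7.44+3.54)/2 × 4 = 21.96
  [7.25→8.25]: (3.54+2.93)/2 × 1 = 3.235
  Sum = 47.08125 mcg/mL·h
k_e = ln2 / t½ = 0.693147 / 3.67 = 0.1889 h^-1
Extrapolated tail: C_last / k_e = 2.93 / 0.1889 = 15.511
AUC_0→∞ = 47.08125 + 15.511 = 62.59225 mcg/mL·h

AUC = 62.6 mcg/mL·h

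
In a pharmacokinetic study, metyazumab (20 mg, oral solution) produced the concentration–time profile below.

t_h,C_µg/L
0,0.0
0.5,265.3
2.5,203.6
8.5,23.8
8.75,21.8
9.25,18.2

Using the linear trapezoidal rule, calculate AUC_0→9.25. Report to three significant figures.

Trapezoidal AUC_0→9.25:
  [0→0.5]: (0.0+265.3)/2 × 0.5 = 66.325
  [0.5→2.5]: (265.3+203.6)/2 × 2 = 468.9
  [2.5→8.5]: (203.6+23.8)/2 × 6 = 682.2
  [8.5→8.75]: (23.8+21.8)/2 × 0.25 = 5.7
  [8.75→9.25]: (21.8+18.2)/2 × 0.5 = 10.0
  Sum = 1233.125 µg/L·h

AUC = 1230 µg/L·h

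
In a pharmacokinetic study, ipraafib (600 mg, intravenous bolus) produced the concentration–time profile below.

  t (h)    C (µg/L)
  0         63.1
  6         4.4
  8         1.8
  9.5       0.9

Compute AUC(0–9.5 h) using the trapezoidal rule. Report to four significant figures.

Trapezoidal AUC_0→9.5:
  [0→6]: (63.1+4.4)/2 × 6 = 202.5
  [6→8]: (4.4+1.8)/2 × 2 = 6.2
  [8→9.5]: (1.8+0.9)/2 × 1.5 = 2.025
  Sum = 210.725 µg/L·h

AUC = 210.7 µg/L·h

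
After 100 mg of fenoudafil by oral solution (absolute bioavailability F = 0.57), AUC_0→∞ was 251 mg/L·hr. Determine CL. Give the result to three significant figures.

CL = F × Dose / AUC_0→∞
   = 0.57 × 100 / 251 = 0.227092 L/hr

CL = 0.227 L/hr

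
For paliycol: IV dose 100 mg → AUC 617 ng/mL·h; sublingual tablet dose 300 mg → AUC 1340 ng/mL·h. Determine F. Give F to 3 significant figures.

F = 0.724

F = (AUC_ev / D_ev) / (AUC_iv / D_iv)
  = (1340/300) / (617/100)
  = 4.46667 / 6.17 = 0.7239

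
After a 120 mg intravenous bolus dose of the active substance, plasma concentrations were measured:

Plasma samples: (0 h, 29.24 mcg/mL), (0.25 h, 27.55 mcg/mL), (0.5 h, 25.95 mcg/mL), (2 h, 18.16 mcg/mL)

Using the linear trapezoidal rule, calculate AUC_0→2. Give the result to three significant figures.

Trapezoidal AUC_0→2:
  [0→0.25]: (29.24+27.55)/2 × 0.25 = 7.09875
  [0.25→0.5]: (27.55+25.95)/2 × 0.25 = 6.6875
  [0.5→2]: (25.95+18.16)/2 × 1.5 = 33.0825
  Sum = 46.86875 mcg/mL·h

AUC = 46.9 mcg/mL·h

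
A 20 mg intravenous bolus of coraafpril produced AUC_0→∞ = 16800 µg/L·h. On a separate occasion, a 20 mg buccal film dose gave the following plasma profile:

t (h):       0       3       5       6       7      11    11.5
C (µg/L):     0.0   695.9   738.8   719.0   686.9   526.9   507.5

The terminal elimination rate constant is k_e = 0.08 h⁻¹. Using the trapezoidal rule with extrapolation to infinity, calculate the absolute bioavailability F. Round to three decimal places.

Trapezoidal AUC_0→11.5 (buccal film):
  [0→3]: (0.0+695.9)/2 × 3 = 1043.85
  [3→5]: (695.9+738.8)/2 × 2 = 1434.7
  [5→6]: (738.8+719.0)/2 × 1 = 728.9
  [6→7]: (719.0+686.9)/2 × 1 = 702.95
  [7→11]: (686.9+526.9)/2 × 4 = 2427.6
  [11→11.5]: (526.9+507.5)/2 × 0.5 = 258.6
  Sum = 6596.6 µg/L·h
Tail: C_last/k_e = 507.5/0.08 = 6343.750
AUC_0→∞ (buccal film) = 6596.6 + 6343.750 = 12940.35 µg/L·h
F = (AUC_ev/D_ev)/(AUC_iv/D_iv) = (12940.35/20)/(16800/20) = 647.0175/840 = 0.7703

F = 0.770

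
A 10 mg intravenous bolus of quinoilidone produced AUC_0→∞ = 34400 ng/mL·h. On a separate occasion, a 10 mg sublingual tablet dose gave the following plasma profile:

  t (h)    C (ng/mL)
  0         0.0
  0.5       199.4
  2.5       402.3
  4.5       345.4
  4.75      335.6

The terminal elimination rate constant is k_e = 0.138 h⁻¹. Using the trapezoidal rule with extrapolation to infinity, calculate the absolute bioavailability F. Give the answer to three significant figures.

Trapezoidal AUC_0→4.75 (sublingual tablet):
  [0→0.5]: (0.0+199.4)/2 × 0.5 = 49.85
  [0.5→2.5]: (199.4+402.3)/2 × 2 = 601.7
  [2.5→4.5]: (402.3+345.4)/2 × 2 = 747.7
  [4.5→4.75]: (345.4+335.6)/2 × 0.25 = 85.125
  Sum = 1484.375 ng/mL·h
Tail: C_last/k_e = 335.6/0.138 = 2431.884
AUC_0→∞ (sublingual tablet) = 1484.375 + 2431.884 = 3916.259 ng/mL·h
F = (AUC_ev/D_ev)/(AUC_iv/D_iv) = (3916.259/10)/(34400/10) = 391.6259/3440 = 0.1138

F = 0.114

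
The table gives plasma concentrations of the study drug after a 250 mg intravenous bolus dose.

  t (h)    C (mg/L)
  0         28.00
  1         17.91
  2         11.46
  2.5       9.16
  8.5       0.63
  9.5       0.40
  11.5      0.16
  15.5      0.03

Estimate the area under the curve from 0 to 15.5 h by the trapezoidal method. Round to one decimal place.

AUC = 73.6 mg/L·h

Trapezoidal AUC_0→15.5:
  [0→1]: (28.00+17.91)/2 × 1 = 22.955
  [1→2]: (17.91+11.46)/2 × 1 = 14.685
  [2→2.5]: (11.46+9.16)/2 × 0.5 = 5.155
  [2.5→8.5]: (9.16+0.63)/2 × 6 = 29.37
  [8.5→9.5]: (0.63+0.40)/2 × 1 = 0.515
  [9.5→11.5]: (0.40+0.16)/2 × 2 = 0.56
  [11.5→15.5]: (0.16+0.03)/2 × 4 = 0.38
  Sum = 73.62 mg/L·h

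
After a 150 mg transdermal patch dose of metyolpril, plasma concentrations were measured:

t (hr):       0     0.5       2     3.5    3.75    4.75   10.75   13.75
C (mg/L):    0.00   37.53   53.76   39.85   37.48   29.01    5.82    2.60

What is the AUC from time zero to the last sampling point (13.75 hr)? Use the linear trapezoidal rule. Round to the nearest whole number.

Trapezoidal AUC_0→13.75:
  [0→0.5]: (0.00+37.53)/2 × 0.5 = 9.3825
  [0.5→2]: (37.53+53.76)/2 × 1.5 = 68.4675
  [2→3.5]: (53.76+39.85)/2 × 1.5 = 70.2075
  [3.5→3.75]: (39.85+37.48)/2 × 0.25 = 9.66625
  [3.75→4.75]: (37.48+29.01)/2 × 1 = 33.245
  [4.75→10.75]: (29.01+5.82)/2 × 6 = 104.49
  [10.75→13.75]: (5.82+2.60)/2 × 3 = 12.63
  Sum = 308.08875 mg/L·hr

AUC = 308 mg/L·hr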